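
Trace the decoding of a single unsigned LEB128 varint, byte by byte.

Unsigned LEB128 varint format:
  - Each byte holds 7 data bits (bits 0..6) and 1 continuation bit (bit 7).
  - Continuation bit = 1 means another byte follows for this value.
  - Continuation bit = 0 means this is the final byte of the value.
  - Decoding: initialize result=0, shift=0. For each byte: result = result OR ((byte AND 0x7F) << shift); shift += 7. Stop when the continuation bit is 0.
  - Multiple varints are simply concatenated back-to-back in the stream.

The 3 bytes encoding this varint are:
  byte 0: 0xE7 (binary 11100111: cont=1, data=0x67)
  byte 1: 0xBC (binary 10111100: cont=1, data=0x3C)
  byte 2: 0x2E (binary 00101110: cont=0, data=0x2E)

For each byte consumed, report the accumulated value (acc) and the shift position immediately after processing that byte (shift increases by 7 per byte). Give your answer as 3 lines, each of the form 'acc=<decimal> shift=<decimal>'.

Answer: acc=103 shift=7
acc=7783 shift=14
acc=761447 shift=21

Derivation:
byte 0=0xE7: payload=0x67=103, contrib = 103<<0 = 103; acc -> 103, shift -> 7
byte 1=0xBC: payload=0x3C=60, contrib = 60<<7 = 7680; acc -> 7783, shift -> 14
byte 2=0x2E: payload=0x2E=46, contrib = 46<<14 = 753664; acc -> 761447, shift -> 21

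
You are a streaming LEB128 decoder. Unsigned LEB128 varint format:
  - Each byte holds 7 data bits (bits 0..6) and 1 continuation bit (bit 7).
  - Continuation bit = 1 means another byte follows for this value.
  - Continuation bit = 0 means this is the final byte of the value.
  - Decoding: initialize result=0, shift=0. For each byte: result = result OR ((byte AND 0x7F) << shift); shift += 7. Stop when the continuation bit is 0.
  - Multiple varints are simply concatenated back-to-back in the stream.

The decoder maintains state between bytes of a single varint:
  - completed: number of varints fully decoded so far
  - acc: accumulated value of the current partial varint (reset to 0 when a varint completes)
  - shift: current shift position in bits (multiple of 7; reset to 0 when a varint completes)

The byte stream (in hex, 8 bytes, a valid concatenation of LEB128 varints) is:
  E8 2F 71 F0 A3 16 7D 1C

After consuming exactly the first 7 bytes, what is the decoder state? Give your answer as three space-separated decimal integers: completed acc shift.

byte[0]=0xE8 cont=1 payload=0x68: acc |= 104<<0 -> completed=0 acc=104 shift=7
byte[1]=0x2F cont=0 payload=0x2F: varint #1 complete (value=6120); reset -> completed=1 acc=0 shift=0
byte[2]=0x71 cont=0 payload=0x71: varint #2 complete (value=113); reset -> completed=2 acc=0 shift=0
byte[3]=0xF0 cont=1 payload=0x70: acc |= 112<<0 -> completed=2 acc=112 shift=7
byte[4]=0xA3 cont=1 payload=0x23: acc |= 35<<7 -> completed=2 acc=4592 shift=14
byte[5]=0x16 cont=0 payload=0x16: varint #3 complete (value=365040); reset -> completed=3 acc=0 shift=0
byte[6]=0x7D cont=0 payload=0x7D: varint #4 complete (value=125); reset -> completed=4 acc=0 shift=0

Answer: 4 0 0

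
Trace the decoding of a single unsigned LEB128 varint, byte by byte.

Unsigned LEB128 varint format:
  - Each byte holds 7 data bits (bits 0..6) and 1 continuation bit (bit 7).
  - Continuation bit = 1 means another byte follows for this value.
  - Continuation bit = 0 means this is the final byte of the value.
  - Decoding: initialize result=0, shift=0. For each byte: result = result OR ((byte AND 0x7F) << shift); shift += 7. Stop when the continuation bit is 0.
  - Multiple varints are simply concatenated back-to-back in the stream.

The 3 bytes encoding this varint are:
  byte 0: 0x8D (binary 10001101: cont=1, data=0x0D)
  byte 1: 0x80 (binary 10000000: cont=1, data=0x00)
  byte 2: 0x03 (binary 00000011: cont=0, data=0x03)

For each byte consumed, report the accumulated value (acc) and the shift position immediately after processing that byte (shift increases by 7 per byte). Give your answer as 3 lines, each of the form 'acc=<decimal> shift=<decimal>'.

Answer: acc=13 shift=7
acc=13 shift=14
acc=49165 shift=21

Derivation:
byte 0=0x8D: payload=0x0D=13, contrib = 13<<0 = 13; acc -> 13, shift -> 7
byte 1=0x80: payload=0x00=0, contrib = 0<<7 = 0; acc -> 13, shift -> 14
byte 2=0x03: payload=0x03=3, contrib = 3<<14 = 49152; acc -> 49165, shift -> 21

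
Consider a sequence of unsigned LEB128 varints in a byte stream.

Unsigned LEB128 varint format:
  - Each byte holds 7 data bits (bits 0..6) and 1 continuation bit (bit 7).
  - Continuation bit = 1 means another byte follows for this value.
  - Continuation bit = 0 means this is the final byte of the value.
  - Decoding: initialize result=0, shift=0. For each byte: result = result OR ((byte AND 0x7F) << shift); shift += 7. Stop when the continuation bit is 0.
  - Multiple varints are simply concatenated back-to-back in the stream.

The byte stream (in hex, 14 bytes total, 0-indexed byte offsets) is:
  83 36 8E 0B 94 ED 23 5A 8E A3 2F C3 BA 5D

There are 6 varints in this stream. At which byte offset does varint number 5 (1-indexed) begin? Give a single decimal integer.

Answer: 8

Derivation:
  byte[0]=0x83 cont=1 payload=0x03=3: acc |= 3<<0 -> acc=3 shift=7
  byte[1]=0x36 cont=0 payload=0x36=54: acc |= 54<<7 -> acc=6915 shift=14 [end]
Varint 1: bytes[0:2] = 83 36 -> value 6915 (2 byte(s))
  byte[2]=0x8E cont=1 payload=0x0E=14: acc |= 14<<0 -> acc=14 shift=7
  byte[3]=0x0B cont=0 payload=0x0B=11: acc |= 11<<7 -> acc=1422 shift=14 [end]
Varint 2: bytes[2:4] = 8E 0B -> value 1422 (2 byte(s))
  byte[4]=0x94 cont=1 payload=0x14=20: acc |= 20<<0 -> acc=20 shift=7
  byte[5]=0xED cont=1 payload=0x6D=109: acc |= 109<<7 -> acc=13972 shift=14
  byte[6]=0x23 cont=0 payload=0x23=35: acc |= 35<<14 -> acc=587412 shift=21 [end]
Varint 3: bytes[4:7] = 94 ED 23 -> value 587412 (3 byte(s))
  byte[7]=0x5A cont=0 payload=0x5A=90: acc |= 90<<0 -> acc=90 shift=7 [end]
Varint 4: bytes[7:8] = 5A -> value 90 (1 byte(s))
  byte[8]=0x8E cont=1 payload=0x0E=14: acc |= 14<<0 -> acc=14 shift=7
  byte[9]=0xA3 cont=1 payload=0x23=35: acc |= 35<<7 -> acc=4494 shift=14
  byte[10]=0x2F cont=0 payload=0x2F=47: acc |= 47<<14 -> acc=774542 shift=21 [end]
Varint 5: bytes[8:11] = 8E A3 2F -> value 774542 (3 byte(s))
  byte[11]=0xC3 cont=1 payload=0x43=67: acc |= 67<<0 -> acc=67 shift=7
  byte[12]=0xBA cont=1 payload=0x3A=58: acc |= 58<<7 -> acc=7491 shift=14
  byte[13]=0x5D cont=0 payload=0x5D=93: acc |= 93<<14 -> acc=1531203 shift=21 [end]
Varint 6: bytes[11:14] = C3 BA 5D -> value 1531203 (3 byte(s))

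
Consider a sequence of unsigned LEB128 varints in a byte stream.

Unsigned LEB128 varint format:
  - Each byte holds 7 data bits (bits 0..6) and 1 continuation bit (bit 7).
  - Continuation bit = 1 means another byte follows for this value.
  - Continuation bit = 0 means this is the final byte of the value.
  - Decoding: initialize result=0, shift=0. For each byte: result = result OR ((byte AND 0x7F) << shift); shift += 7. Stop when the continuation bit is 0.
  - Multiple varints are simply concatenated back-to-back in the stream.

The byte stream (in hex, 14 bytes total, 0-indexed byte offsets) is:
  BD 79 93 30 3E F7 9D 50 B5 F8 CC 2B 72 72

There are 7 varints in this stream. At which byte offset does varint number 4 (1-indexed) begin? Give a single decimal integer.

Answer: 5

Derivation:
  byte[0]=0xBD cont=1 payload=0x3D=61: acc |= 61<<0 -> acc=61 shift=7
  byte[1]=0x79 cont=0 payload=0x79=121: acc |= 121<<7 -> acc=15549 shift=14 [end]
Varint 1: bytes[0:2] = BD 79 -> value 15549 (2 byte(s))
  byte[2]=0x93 cont=1 payload=0x13=19: acc |= 19<<0 -> acc=19 shift=7
  byte[3]=0x30 cont=0 payload=0x30=48: acc |= 48<<7 -> acc=6163 shift=14 [end]
Varint 2: bytes[2:4] = 93 30 -> value 6163 (2 byte(s))
  byte[4]=0x3E cont=0 payload=0x3E=62: acc |= 62<<0 -> acc=62 shift=7 [end]
Varint 3: bytes[4:5] = 3E -> value 62 (1 byte(s))
  byte[5]=0xF7 cont=1 payload=0x77=119: acc |= 119<<0 -> acc=119 shift=7
  byte[6]=0x9D cont=1 payload=0x1D=29: acc |= 29<<7 -> acc=3831 shift=14
  byte[7]=0x50 cont=0 payload=0x50=80: acc |= 80<<14 -> acc=1314551 shift=21 [end]
Varint 4: bytes[5:8] = F7 9D 50 -> value 1314551 (3 byte(s))
  byte[8]=0xB5 cont=1 payload=0x35=53: acc |= 53<<0 -> acc=53 shift=7
  byte[9]=0xF8 cont=1 payload=0x78=120: acc |= 120<<7 -> acc=15413 shift=14
  byte[10]=0xCC cont=1 payload=0x4C=76: acc |= 76<<14 -> acc=1260597 shift=21
  byte[11]=0x2B cont=0 payload=0x2B=43: acc |= 43<<21 -> acc=91438133 shift=28 [end]
Varint 5: bytes[8:12] = B5 F8 CC 2B -> value 91438133 (4 byte(s))
  byte[12]=0x72 cont=0 payload=0x72=114: acc |= 114<<0 -> acc=114 shift=7 [end]
Varint 6: bytes[12:13] = 72 -> value 114 (1 byte(s))
  byte[13]=0x72 cont=0 payload=0x72=114: acc |= 114<<0 -> acc=114 shift=7 [end]
Varint 7: bytes[13:14] = 72 -> value 114 (1 byte(s))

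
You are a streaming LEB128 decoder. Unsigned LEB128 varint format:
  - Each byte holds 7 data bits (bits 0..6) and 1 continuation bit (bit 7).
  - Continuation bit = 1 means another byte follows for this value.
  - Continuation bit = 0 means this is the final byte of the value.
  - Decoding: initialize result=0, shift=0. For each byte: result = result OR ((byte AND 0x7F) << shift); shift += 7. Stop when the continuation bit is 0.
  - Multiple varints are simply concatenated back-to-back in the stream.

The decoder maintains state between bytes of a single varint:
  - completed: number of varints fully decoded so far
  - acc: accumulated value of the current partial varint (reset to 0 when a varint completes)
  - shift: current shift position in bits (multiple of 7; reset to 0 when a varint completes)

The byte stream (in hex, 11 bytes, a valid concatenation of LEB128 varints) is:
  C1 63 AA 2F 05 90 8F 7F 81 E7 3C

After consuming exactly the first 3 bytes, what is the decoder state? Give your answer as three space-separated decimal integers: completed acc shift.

byte[0]=0xC1 cont=1 payload=0x41: acc |= 65<<0 -> completed=0 acc=65 shift=7
byte[1]=0x63 cont=0 payload=0x63: varint #1 complete (value=12737); reset -> completed=1 acc=0 shift=0
byte[2]=0xAA cont=1 payload=0x2A: acc |= 42<<0 -> completed=1 acc=42 shift=7

Answer: 1 42 7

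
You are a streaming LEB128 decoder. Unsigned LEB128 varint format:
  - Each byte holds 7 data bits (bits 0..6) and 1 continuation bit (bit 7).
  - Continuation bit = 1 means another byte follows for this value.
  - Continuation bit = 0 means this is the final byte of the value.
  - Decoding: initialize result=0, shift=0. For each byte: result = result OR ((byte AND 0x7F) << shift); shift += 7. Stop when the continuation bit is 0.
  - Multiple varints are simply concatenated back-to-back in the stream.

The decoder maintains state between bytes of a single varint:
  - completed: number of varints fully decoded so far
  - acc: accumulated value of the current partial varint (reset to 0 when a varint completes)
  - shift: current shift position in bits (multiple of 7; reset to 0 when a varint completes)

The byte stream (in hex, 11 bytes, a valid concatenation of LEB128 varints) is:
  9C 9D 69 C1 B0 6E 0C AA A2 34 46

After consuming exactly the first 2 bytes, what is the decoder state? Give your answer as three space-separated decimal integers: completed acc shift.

Answer: 0 3740 14

Derivation:
byte[0]=0x9C cont=1 payload=0x1C: acc |= 28<<0 -> completed=0 acc=28 shift=7
byte[1]=0x9D cont=1 payload=0x1D: acc |= 29<<7 -> completed=0 acc=3740 shift=14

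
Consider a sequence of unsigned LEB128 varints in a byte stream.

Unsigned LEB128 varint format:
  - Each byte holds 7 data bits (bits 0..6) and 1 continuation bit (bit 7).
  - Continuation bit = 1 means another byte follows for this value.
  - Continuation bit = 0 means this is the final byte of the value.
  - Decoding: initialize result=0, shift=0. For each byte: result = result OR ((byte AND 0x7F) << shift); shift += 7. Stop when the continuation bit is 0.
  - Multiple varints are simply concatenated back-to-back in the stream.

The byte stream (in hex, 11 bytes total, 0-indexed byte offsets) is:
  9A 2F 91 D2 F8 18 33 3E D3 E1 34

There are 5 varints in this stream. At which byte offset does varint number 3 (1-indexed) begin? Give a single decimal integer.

  byte[0]=0x9A cont=1 payload=0x1A=26: acc |= 26<<0 -> acc=26 shift=7
  byte[1]=0x2F cont=0 payload=0x2F=47: acc |= 47<<7 -> acc=6042 shift=14 [end]
Varint 1: bytes[0:2] = 9A 2F -> value 6042 (2 byte(s))
  byte[2]=0x91 cont=1 payload=0x11=17: acc |= 17<<0 -> acc=17 shift=7
  byte[3]=0xD2 cont=1 payload=0x52=82: acc |= 82<<7 -> acc=10513 shift=14
  byte[4]=0xF8 cont=1 payload=0x78=120: acc |= 120<<14 -> acc=1976593 shift=21
  byte[5]=0x18 cont=0 payload=0x18=24: acc |= 24<<21 -> acc=52308241 shift=28 [end]
Varint 2: bytes[2:6] = 91 D2 F8 18 -> value 52308241 (4 byte(s))
  byte[6]=0x33 cont=0 payload=0x33=51: acc |= 51<<0 -> acc=51 shift=7 [end]
Varint 3: bytes[6:7] = 33 -> value 51 (1 byte(s))
  byte[7]=0x3E cont=0 payload=0x3E=62: acc |= 62<<0 -> acc=62 shift=7 [end]
Varint 4: bytes[7:8] = 3E -> value 62 (1 byte(s))
  byte[8]=0xD3 cont=1 payload=0x53=83: acc |= 83<<0 -> acc=83 shift=7
  byte[9]=0xE1 cont=1 payload=0x61=97: acc |= 97<<7 -> acc=12499 shift=14
  byte[10]=0x34 cont=0 payload=0x34=52: acc |= 52<<14 -> acc=864467 shift=21 [end]
Varint 5: bytes[8:11] = D3 E1 34 -> value 864467 (3 byte(s))

Answer: 6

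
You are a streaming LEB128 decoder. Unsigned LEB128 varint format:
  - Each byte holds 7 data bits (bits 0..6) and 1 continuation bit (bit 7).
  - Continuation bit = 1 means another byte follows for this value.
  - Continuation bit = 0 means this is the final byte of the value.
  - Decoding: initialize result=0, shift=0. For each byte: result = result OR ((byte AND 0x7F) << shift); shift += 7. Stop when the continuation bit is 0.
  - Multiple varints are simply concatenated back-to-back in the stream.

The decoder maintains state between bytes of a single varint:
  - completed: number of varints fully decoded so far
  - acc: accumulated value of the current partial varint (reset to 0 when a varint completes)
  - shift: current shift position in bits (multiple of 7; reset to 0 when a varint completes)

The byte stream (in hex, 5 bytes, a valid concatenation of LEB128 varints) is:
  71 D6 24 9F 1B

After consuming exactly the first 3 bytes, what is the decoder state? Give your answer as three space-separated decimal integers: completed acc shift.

byte[0]=0x71 cont=0 payload=0x71: varint #1 complete (value=113); reset -> completed=1 acc=0 shift=0
byte[1]=0xD6 cont=1 payload=0x56: acc |= 86<<0 -> completed=1 acc=86 shift=7
byte[2]=0x24 cont=0 payload=0x24: varint #2 complete (value=4694); reset -> completed=2 acc=0 shift=0

Answer: 2 0 0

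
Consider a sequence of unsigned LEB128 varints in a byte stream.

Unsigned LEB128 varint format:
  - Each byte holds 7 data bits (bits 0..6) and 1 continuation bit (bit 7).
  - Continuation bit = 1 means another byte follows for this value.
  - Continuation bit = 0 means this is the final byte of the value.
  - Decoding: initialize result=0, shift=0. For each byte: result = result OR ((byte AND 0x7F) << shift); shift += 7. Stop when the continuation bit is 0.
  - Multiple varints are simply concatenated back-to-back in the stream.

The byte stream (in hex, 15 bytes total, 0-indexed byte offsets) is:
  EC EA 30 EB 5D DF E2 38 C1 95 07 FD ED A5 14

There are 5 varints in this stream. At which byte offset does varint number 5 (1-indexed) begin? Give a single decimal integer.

  byte[0]=0xEC cont=1 payload=0x6C=108: acc |= 108<<0 -> acc=108 shift=7
  byte[1]=0xEA cont=1 payload=0x6A=106: acc |= 106<<7 -> acc=13676 shift=14
  byte[2]=0x30 cont=0 payload=0x30=48: acc |= 48<<14 -> acc=800108 shift=21 [end]
Varint 1: bytes[0:3] = EC EA 30 -> value 800108 (3 byte(s))
  byte[3]=0xEB cont=1 payload=0x6B=107: acc |= 107<<0 -> acc=107 shift=7
  byte[4]=0x5D cont=0 payload=0x5D=93: acc |= 93<<7 -> acc=12011 shift=14 [end]
Varint 2: bytes[3:5] = EB 5D -> value 12011 (2 byte(s))
  byte[5]=0xDF cont=1 payload=0x5F=95: acc |= 95<<0 -> acc=95 shift=7
  byte[6]=0xE2 cont=1 payload=0x62=98: acc |= 98<<7 -> acc=12639 shift=14
  byte[7]=0x38 cont=0 payload=0x38=56: acc |= 56<<14 -> acc=930143 shift=21 [end]
Varint 3: bytes[5:8] = DF E2 38 -> value 930143 (3 byte(s))
  byte[8]=0xC1 cont=1 payload=0x41=65: acc |= 65<<0 -> acc=65 shift=7
  byte[9]=0x95 cont=1 payload=0x15=21: acc |= 21<<7 -> acc=2753 shift=14
  byte[10]=0x07 cont=0 payload=0x07=7: acc |= 7<<14 -> acc=117441 shift=21 [end]
Varint 4: bytes[8:11] = C1 95 07 -> value 117441 (3 byte(s))
  byte[11]=0xFD cont=1 payload=0x7D=125: acc |= 125<<0 -> acc=125 shift=7
  byte[12]=0xED cont=1 payload=0x6D=109: acc |= 109<<7 -> acc=14077 shift=14
  byte[13]=0xA5 cont=1 payload=0x25=37: acc |= 37<<14 -> acc=620285 shift=21
  byte[14]=0x14 cont=0 payload=0x14=20: acc |= 20<<21 -> acc=42563325 shift=28 [end]
Varint 5: bytes[11:15] = FD ED A5 14 -> value 42563325 (4 byte(s))

Answer: 11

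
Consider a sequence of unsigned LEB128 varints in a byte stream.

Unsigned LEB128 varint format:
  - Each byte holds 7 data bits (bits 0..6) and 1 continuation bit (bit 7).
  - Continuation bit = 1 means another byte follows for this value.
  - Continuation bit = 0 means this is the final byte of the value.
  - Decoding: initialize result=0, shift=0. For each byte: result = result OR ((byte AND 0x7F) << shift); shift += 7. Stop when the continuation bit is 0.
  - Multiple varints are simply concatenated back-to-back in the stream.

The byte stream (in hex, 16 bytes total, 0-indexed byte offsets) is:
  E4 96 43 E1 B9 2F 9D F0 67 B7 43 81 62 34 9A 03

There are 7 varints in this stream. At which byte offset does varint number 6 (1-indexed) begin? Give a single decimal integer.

  byte[0]=0xE4 cont=1 payload=0x64=100: acc |= 100<<0 -> acc=100 shift=7
  byte[1]=0x96 cont=1 payload=0x16=22: acc |= 22<<7 -> acc=2916 shift=14
  byte[2]=0x43 cont=0 payload=0x43=67: acc |= 67<<14 -> acc=1100644 shift=21 [end]
Varint 1: bytes[0:3] = E4 96 43 -> value 1100644 (3 byte(s))
  byte[3]=0xE1 cont=1 payload=0x61=97: acc |= 97<<0 -> acc=97 shift=7
  byte[4]=0xB9 cont=1 payload=0x39=57: acc |= 57<<7 -> acc=7393 shift=14
  byte[5]=0x2F cont=0 payload=0x2F=47: acc |= 47<<14 -> acc=777441 shift=21 [end]
Varint 2: bytes[3:6] = E1 B9 2F -> value 777441 (3 byte(s))
  byte[6]=0x9D cont=1 payload=0x1D=29: acc |= 29<<0 -> acc=29 shift=7
  byte[7]=0xF0 cont=1 payload=0x70=112: acc |= 112<<7 -> acc=14365 shift=14
  byte[8]=0x67 cont=0 payload=0x67=103: acc |= 103<<14 -> acc=1701917 shift=21 [end]
Varint 3: bytes[6:9] = 9D F0 67 -> value 1701917 (3 byte(s))
  byte[9]=0xB7 cont=1 payload=0x37=55: acc |= 55<<0 -> acc=55 shift=7
  byte[10]=0x43 cont=0 payload=0x43=67: acc |= 67<<7 -> acc=8631 shift=14 [end]
Varint 4: bytes[9:11] = B7 43 -> value 8631 (2 byte(s))
  byte[11]=0x81 cont=1 payload=0x01=1: acc |= 1<<0 -> acc=1 shift=7
  byte[12]=0x62 cont=0 payload=0x62=98: acc |= 98<<7 -> acc=12545 shift=14 [end]
Varint 5: bytes[11:13] = 81 62 -> value 12545 (2 byte(s))
  byte[13]=0x34 cont=0 payload=0x34=52: acc |= 52<<0 -> acc=52 shift=7 [end]
Varint 6: bytes[13:14] = 34 -> value 52 (1 byte(s))
  byte[14]=0x9A cont=1 payload=0x1A=26: acc |= 26<<0 -> acc=26 shift=7
  byte[15]=0x03 cont=0 payload=0x03=3: acc |= 3<<7 -> acc=410 shift=14 [end]
Varint 7: bytes[14:16] = 9A 03 -> value 410 (2 byte(s))

Answer: 13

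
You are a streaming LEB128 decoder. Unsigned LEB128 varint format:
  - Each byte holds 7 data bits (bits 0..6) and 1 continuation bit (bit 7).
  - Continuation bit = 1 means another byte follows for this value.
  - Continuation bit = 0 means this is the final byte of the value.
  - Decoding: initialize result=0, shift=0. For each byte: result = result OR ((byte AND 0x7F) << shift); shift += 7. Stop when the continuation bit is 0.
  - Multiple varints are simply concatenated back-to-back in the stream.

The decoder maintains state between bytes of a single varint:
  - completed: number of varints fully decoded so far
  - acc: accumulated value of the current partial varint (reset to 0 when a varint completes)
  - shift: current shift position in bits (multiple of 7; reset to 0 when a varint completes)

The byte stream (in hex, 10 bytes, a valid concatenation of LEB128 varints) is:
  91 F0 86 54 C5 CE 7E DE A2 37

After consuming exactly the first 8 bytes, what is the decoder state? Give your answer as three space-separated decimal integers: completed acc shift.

Answer: 2 94 7

Derivation:
byte[0]=0x91 cont=1 payload=0x11: acc |= 17<<0 -> completed=0 acc=17 shift=7
byte[1]=0xF0 cont=1 payload=0x70: acc |= 112<<7 -> completed=0 acc=14353 shift=14
byte[2]=0x86 cont=1 payload=0x06: acc |= 6<<14 -> completed=0 acc=112657 shift=21
byte[3]=0x54 cont=0 payload=0x54: varint #1 complete (value=176273425); reset -> completed=1 acc=0 shift=0
byte[4]=0xC5 cont=1 payload=0x45: acc |= 69<<0 -> completed=1 acc=69 shift=7
byte[5]=0xCE cont=1 payload=0x4E: acc |= 78<<7 -> completed=1 acc=10053 shift=14
byte[6]=0x7E cont=0 payload=0x7E: varint #2 complete (value=2074437); reset -> completed=2 acc=0 shift=0
byte[7]=0xDE cont=1 payload=0x5E: acc |= 94<<0 -> completed=2 acc=94 shift=7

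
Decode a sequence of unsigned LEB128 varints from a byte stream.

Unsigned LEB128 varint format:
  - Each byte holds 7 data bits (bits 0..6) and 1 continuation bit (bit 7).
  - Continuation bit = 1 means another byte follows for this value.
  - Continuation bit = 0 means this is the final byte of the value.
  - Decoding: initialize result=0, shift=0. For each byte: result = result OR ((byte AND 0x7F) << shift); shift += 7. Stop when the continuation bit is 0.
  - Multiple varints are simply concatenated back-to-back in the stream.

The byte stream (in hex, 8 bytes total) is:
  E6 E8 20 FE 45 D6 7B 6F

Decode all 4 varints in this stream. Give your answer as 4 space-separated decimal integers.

Answer: 537702 8958 15830 111

Derivation:
  byte[0]=0xE6 cont=1 payload=0x66=102: acc |= 102<<0 -> acc=102 shift=7
  byte[1]=0xE8 cont=1 payload=0x68=104: acc |= 104<<7 -> acc=13414 shift=14
  byte[2]=0x20 cont=0 payload=0x20=32: acc |= 32<<14 -> acc=537702 shift=21 [end]
Varint 1: bytes[0:3] = E6 E8 20 -> value 537702 (3 byte(s))
  byte[3]=0xFE cont=1 payload=0x7E=126: acc |= 126<<0 -> acc=126 shift=7
  byte[4]=0x45 cont=0 payload=0x45=69: acc |= 69<<7 -> acc=8958 shift=14 [end]
Varint 2: bytes[3:5] = FE 45 -> value 8958 (2 byte(s))
  byte[5]=0xD6 cont=1 payload=0x56=86: acc |= 86<<0 -> acc=86 shift=7
  byte[6]=0x7B cont=0 payload=0x7B=123: acc |= 123<<7 -> acc=15830 shift=14 [end]
Varint 3: bytes[5:7] = D6 7B -> value 15830 (2 byte(s))
  byte[7]=0x6F cont=0 payload=0x6F=111: acc |= 111<<0 -> acc=111 shift=7 [end]
Varint 4: bytes[7:8] = 6F -> value 111 (1 byte(s))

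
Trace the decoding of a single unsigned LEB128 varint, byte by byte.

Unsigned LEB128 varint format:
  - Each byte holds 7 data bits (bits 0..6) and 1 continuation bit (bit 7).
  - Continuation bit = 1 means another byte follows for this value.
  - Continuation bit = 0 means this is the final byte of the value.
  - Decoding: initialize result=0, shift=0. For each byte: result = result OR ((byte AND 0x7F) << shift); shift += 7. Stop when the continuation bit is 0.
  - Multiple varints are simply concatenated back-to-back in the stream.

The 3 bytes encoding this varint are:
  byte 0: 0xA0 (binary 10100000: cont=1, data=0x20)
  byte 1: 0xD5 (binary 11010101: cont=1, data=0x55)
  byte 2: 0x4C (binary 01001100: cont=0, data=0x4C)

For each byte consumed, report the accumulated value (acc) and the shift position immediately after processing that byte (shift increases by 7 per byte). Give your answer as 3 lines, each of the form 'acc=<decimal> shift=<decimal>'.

Answer: acc=32 shift=7
acc=10912 shift=14
acc=1256096 shift=21

Derivation:
byte 0=0xA0: payload=0x20=32, contrib = 32<<0 = 32; acc -> 32, shift -> 7
byte 1=0xD5: payload=0x55=85, contrib = 85<<7 = 10880; acc -> 10912, shift -> 14
byte 2=0x4C: payload=0x4C=76, contrib = 76<<14 = 1245184; acc -> 1256096, shift -> 21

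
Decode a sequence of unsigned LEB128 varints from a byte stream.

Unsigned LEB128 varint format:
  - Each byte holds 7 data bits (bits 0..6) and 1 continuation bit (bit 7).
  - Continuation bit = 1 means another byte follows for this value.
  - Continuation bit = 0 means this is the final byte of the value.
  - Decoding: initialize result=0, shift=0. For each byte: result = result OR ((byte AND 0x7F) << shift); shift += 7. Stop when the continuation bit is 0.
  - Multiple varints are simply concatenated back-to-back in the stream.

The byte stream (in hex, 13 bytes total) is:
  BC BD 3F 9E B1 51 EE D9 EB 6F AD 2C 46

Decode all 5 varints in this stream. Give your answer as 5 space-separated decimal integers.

  byte[0]=0xBC cont=1 payload=0x3C=60: acc |= 60<<0 -> acc=60 shift=7
  byte[1]=0xBD cont=1 payload=0x3D=61: acc |= 61<<7 -> acc=7868 shift=14
  byte[2]=0x3F cont=0 payload=0x3F=63: acc |= 63<<14 -> acc=1040060 shift=21 [end]
Varint 1: bytes[0:3] = BC BD 3F -> value 1040060 (3 byte(s))
  byte[3]=0x9E cont=1 payload=0x1E=30: acc |= 30<<0 -> acc=30 shift=7
  byte[4]=0xB1 cont=1 payload=0x31=49: acc |= 49<<7 -> acc=6302 shift=14
  byte[5]=0x51 cont=0 payload=0x51=81: acc |= 81<<14 -> acc=1333406 shift=21 [end]
Varint 2: bytes[3:6] = 9E B1 51 -> value 1333406 (3 byte(s))
  byte[6]=0xEE cont=1 payload=0x6E=110: acc |= 110<<0 -> acc=110 shift=7
  byte[7]=0xD9 cont=1 payload=0x59=89: acc |= 89<<7 -> acc=11502 shift=14
  byte[8]=0xEB cont=1 payload=0x6B=107: acc |= 107<<14 -> acc=1764590 shift=21
  byte[9]=0x6F cont=0 payload=0x6F=111: acc |= 111<<21 -> acc=234548462 shift=28 [end]
Varint 3: bytes[6:10] = EE D9 EB 6F -> value 234548462 (4 byte(s))
  byte[10]=0xAD cont=1 payload=0x2D=45: acc |= 45<<0 -> acc=45 shift=7
  byte[11]=0x2C cont=0 payload=0x2C=44: acc |= 44<<7 -> acc=5677 shift=14 [end]
Varint 4: bytes[10:12] = AD 2C -> value 5677 (2 byte(s))
  byte[12]=0x46 cont=0 payload=0x46=70: acc |= 70<<0 -> acc=70 shift=7 [end]
Varint 5: bytes[12:13] = 46 -> value 70 (1 byte(s))

Answer: 1040060 1333406 234548462 5677 70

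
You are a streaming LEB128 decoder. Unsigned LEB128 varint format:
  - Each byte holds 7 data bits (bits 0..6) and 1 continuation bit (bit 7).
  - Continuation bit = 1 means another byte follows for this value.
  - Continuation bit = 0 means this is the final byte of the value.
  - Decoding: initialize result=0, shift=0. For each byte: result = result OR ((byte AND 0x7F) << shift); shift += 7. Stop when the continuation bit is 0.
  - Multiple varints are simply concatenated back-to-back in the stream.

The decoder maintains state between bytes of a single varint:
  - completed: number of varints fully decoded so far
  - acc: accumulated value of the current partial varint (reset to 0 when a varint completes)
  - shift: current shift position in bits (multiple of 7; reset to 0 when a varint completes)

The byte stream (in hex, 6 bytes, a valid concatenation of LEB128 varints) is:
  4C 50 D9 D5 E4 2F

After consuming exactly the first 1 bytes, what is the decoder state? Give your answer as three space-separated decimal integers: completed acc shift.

byte[0]=0x4C cont=0 payload=0x4C: varint #1 complete (value=76); reset -> completed=1 acc=0 shift=0

Answer: 1 0 0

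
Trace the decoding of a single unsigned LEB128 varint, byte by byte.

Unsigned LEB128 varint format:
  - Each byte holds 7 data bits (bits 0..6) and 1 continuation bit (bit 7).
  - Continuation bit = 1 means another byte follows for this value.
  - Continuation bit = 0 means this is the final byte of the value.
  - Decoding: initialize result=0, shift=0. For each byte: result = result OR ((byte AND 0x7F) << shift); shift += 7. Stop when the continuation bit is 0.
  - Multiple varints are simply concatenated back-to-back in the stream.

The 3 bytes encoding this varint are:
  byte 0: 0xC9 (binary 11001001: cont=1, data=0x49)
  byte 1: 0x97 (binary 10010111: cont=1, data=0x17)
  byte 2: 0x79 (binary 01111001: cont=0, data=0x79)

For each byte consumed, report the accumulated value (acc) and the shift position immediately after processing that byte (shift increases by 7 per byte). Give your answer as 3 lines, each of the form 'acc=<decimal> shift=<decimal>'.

byte 0=0xC9: payload=0x49=73, contrib = 73<<0 = 73; acc -> 73, shift -> 7
byte 1=0x97: payload=0x17=23, contrib = 23<<7 = 2944; acc -> 3017, shift -> 14
byte 2=0x79: payload=0x79=121, contrib = 121<<14 = 1982464; acc -> 1985481, shift -> 21

Answer: acc=73 shift=7
acc=3017 shift=14
acc=1985481 shift=21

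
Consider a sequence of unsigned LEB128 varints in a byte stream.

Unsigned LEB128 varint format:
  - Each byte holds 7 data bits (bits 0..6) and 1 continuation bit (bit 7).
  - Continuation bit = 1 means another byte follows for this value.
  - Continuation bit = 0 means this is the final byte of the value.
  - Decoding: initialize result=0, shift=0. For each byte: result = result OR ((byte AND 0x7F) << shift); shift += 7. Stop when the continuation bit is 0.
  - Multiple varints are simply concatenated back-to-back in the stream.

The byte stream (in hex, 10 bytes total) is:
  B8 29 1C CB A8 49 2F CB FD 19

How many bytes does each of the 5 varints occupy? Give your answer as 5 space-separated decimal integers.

  byte[0]=0xB8 cont=1 payload=0x38=56: acc |= 56<<0 -> acc=56 shift=7
  byte[1]=0x29 cont=0 payload=0x29=41: acc |= 41<<7 -> acc=5304 shift=14 [end]
Varint 1: bytes[0:2] = B8 29 -> value 5304 (2 byte(s))
  byte[2]=0x1C cont=0 payload=0x1C=28: acc |= 28<<0 -> acc=28 shift=7 [end]
Varint 2: bytes[2:3] = 1C -> value 28 (1 byte(s))
  byte[3]=0xCB cont=1 payload=0x4B=75: acc |= 75<<0 -> acc=75 shift=7
  byte[4]=0xA8 cont=1 payload=0x28=40: acc |= 40<<7 -> acc=5195 shift=14
  byte[5]=0x49 cont=0 payload=0x49=73: acc |= 73<<14 -> acc=1201227 shift=21 [end]
Varint 3: bytes[3:6] = CB A8 49 -> value 1201227 (3 byte(s))
  byte[6]=0x2F cont=0 payload=0x2F=47: acc |= 47<<0 -> acc=47 shift=7 [end]
Varint 4: bytes[6:7] = 2F -> value 47 (1 byte(s))
  byte[7]=0xCB cont=1 payload=0x4B=75: acc |= 75<<0 -> acc=75 shift=7
  byte[8]=0xFD cont=1 payload=0x7D=125: acc |= 125<<7 -> acc=16075 shift=14
  byte[9]=0x19 cont=0 payload=0x19=25: acc |= 25<<14 -> acc=425675 shift=21 [end]
Varint 5: bytes[7:10] = CB FD 19 -> value 425675 (3 byte(s))

Answer: 2 1 3 1 3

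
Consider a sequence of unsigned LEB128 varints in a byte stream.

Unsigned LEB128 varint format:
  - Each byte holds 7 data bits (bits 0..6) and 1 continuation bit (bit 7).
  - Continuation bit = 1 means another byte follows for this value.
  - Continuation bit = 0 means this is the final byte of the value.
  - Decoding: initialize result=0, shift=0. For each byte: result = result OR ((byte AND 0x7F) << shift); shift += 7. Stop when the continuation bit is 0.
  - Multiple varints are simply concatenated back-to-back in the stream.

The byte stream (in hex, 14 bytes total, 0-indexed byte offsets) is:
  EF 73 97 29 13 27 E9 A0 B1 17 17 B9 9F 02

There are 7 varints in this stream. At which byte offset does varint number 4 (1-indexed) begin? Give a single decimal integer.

Answer: 5

Derivation:
  byte[0]=0xEF cont=1 payload=0x6F=111: acc |= 111<<0 -> acc=111 shift=7
  byte[1]=0x73 cont=0 payload=0x73=115: acc |= 115<<7 -> acc=14831 shift=14 [end]
Varint 1: bytes[0:2] = EF 73 -> value 14831 (2 byte(s))
  byte[2]=0x97 cont=1 payload=0x17=23: acc |= 23<<0 -> acc=23 shift=7
  byte[3]=0x29 cont=0 payload=0x29=41: acc |= 41<<7 -> acc=5271 shift=14 [end]
Varint 2: bytes[2:4] = 97 29 -> value 5271 (2 byte(s))
  byte[4]=0x13 cont=0 payload=0x13=19: acc |= 19<<0 -> acc=19 shift=7 [end]
Varint 3: bytes[4:5] = 13 -> value 19 (1 byte(s))
  byte[5]=0x27 cont=0 payload=0x27=39: acc |= 39<<0 -> acc=39 shift=7 [end]
Varint 4: bytes[5:6] = 27 -> value 39 (1 byte(s))
  byte[6]=0xE9 cont=1 payload=0x69=105: acc |= 105<<0 -> acc=105 shift=7
  byte[7]=0xA0 cont=1 payload=0x20=32: acc |= 32<<7 -> acc=4201 shift=14
  byte[8]=0xB1 cont=1 payload=0x31=49: acc |= 49<<14 -> acc=807017 shift=21
  byte[9]=0x17 cont=0 payload=0x17=23: acc |= 23<<21 -> acc=49041513 shift=28 [end]
Varint 5: bytes[6:10] = E9 A0 B1 17 -> value 49041513 (4 byte(s))
  byte[10]=0x17 cont=0 payload=0x17=23: acc |= 23<<0 -> acc=23 shift=7 [end]
Varint 6: bytes[10:11] = 17 -> value 23 (1 byte(s))
  byte[11]=0xB9 cont=1 payload=0x39=57: acc |= 57<<0 -> acc=57 shift=7
  byte[12]=0x9F cont=1 payload=0x1F=31: acc |= 31<<7 -> acc=4025 shift=14
  byte[13]=0x02 cont=0 payload=0x02=2: acc |= 2<<14 -> acc=36793 shift=21 [end]
Varint 7: bytes[11:14] = B9 9F 02 -> value 36793 (3 byte(s))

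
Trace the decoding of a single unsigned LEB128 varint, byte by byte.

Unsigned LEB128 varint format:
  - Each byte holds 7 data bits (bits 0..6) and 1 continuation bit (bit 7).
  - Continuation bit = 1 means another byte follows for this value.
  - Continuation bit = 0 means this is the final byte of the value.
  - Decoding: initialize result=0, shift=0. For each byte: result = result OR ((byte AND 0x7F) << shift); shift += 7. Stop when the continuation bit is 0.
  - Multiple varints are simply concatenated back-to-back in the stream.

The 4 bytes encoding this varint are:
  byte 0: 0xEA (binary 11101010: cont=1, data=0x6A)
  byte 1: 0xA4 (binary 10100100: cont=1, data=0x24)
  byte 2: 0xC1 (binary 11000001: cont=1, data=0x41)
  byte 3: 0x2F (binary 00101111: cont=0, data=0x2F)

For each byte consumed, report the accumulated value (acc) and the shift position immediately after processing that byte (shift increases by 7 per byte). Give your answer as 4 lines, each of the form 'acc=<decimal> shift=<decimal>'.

byte 0=0xEA: payload=0x6A=106, contrib = 106<<0 = 106; acc -> 106, shift -> 7
byte 1=0xA4: payload=0x24=36, contrib = 36<<7 = 4608; acc -> 4714, shift -> 14
byte 2=0xC1: payload=0x41=65, contrib = 65<<14 = 1064960; acc -> 1069674, shift -> 21
byte 3=0x2F: payload=0x2F=47, contrib = 47<<21 = 98566144; acc -> 99635818, shift -> 28

Answer: acc=106 shift=7
acc=4714 shift=14
acc=1069674 shift=21
acc=99635818 shift=28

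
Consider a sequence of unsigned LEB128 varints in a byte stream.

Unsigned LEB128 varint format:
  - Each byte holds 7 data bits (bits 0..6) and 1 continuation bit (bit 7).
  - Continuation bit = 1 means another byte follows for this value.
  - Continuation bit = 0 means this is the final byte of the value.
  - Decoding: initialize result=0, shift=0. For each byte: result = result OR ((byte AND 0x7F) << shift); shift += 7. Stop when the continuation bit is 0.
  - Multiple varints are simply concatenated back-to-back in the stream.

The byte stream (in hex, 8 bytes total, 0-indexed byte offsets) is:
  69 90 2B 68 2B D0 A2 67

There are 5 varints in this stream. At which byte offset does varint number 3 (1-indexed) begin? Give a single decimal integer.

Answer: 3

Derivation:
  byte[0]=0x69 cont=0 payload=0x69=105: acc |= 105<<0 -> acc=105 shift=7 [end]
Varint 1: bytes[0:1] = 69 -> value 105 (1 byte(s))
  byte[1]=0x90 cont=1 payload=0x10=16: acc |= 16<<0 -> acc=16 shift=7
  byte[2]=0x2B cont=0 payload=0x2B=43: acc |= 43<<7 -> acc=5520 shift=14 [end]
Varint 2: bytes[1:3] = 90 2B -> value 5520 (2 byte(s))
  byte[3]=0x68 cont=0 payload=0x68=104: acc |= 104<<0 -> acc=104 shift=7 [end]
Varint 3: bytes[3:4] = 68 -> value 104 (1 byte(s))
  byte[4]=0x2B cont=0 payload=0x2B=43: acc |= 43<<0 -> acc=43 shift=7 [end]
Varint 4: bytes[4:5] = 2B -> value 43 (1 byte(s))
  byte[5]=0xD0 cont=1 payload=0x50=80: acc |= 80<<0 -> acc=80 shift=7
  byte[6]=0xA2 cont=1 payload=0x22=34: acc |= 34<<7 -> acc=4432 shift=14
  byte[7]=0x67 cont=0 payload=0x67=103: acc |= 103<<14 -> acc=1691984 shift=21 [end]
Varint 5: bytes[5:8] = D0 A2 67 -> value 1691984 (3 byte(s))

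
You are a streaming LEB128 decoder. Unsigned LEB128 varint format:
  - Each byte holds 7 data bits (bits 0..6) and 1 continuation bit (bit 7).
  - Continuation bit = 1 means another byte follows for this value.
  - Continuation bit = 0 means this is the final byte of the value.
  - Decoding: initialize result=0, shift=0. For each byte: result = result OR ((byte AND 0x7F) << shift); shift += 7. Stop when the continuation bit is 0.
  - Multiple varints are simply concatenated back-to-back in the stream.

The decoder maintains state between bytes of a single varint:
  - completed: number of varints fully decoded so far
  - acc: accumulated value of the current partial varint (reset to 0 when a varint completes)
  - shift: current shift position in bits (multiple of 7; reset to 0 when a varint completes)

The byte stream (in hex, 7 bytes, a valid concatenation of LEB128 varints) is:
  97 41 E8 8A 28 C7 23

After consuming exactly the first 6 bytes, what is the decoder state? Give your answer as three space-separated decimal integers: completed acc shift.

byte[0]=0x97 cont=1 payload=0x17: acc |= 23<<0 -> completed=0 acc=23 shift=7
byte[1]=0x41 cont=0 payload=0x41: varint #1 complete (value=8343); reset -> completed=1 acc=0 shift=0
byte[2]=0xE8 cont=1 payload=0x68: acc |= 104<<0 -> completed=1 acc=104 shift=7
byte[3]=0x8A cont=1 payload=0x0A: acc |= 10<<7 -> completed=1 acc=1384 shift=14
byte[4]=0x28 cont=0 payload=0x28: varint #2 complete (value=656744); reset -> completed=2 acc=0 shift=0
byte[5]=0xC7 cont=1 payload=0x47: acc |= 71<<0 -> completed=2 acc=71 shift=7

Answer: 2 71 7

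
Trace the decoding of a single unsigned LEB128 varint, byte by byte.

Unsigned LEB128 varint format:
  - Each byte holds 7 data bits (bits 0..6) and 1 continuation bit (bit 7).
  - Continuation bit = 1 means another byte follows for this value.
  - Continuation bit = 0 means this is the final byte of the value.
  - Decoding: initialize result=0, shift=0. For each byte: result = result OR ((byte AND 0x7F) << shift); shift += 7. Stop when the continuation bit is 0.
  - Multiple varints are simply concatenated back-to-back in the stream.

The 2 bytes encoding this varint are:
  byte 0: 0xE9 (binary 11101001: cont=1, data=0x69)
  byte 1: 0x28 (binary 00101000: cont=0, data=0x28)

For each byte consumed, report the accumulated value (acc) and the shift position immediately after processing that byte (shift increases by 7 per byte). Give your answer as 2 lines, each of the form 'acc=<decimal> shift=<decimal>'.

byte 0=0xE9: payload=0x69=105, contrib = 105<<0 = 105; acc -> 105, shift -> 7
byte 1=0x28: payload=0x28=40, contrib = 40<<7 = 5120; acc -> 5225, shift -> 14

Answer: acc=105 shift=7
acc=5225 shift=14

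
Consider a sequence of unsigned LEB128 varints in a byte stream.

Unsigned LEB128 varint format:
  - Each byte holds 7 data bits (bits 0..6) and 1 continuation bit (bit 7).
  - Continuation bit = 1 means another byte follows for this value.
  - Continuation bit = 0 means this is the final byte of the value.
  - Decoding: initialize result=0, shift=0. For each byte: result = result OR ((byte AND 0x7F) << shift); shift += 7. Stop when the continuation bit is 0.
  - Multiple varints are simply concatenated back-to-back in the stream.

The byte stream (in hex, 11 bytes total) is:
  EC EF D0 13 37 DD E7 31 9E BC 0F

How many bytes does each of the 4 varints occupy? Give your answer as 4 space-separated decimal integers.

  byte[0]=0xEC cont=1 payload=0x6C=108: acc |= 108<<0 -> acc=108 shift=7
  byte[1]=0xEF cont=1 payload=0x6F=111: acc |= 111<<7 -> acc=14316 shift=14
  byte[2]=0xD0 cont=1 payload=0x50=80: acc |= 80<<14 -> acc=1325036 shift=21
  byte[3]=0x13 cont=0 payload=0x13=19: acc |= 19<<21 -> acc=41170924 shift=28 [end]
Varint 1: bytes[0:4] = EC EF D0 13 -> value 41170924 (4 byte(s))
  byte[4]=0x37 cont=0 payload=0x37=55: acc |= 55<<0 -> acc=55 shift=7 [end]
Varint 2: bytes[4:5] = 37 -> value 55 (1 byte(s))
  byte[5]=0xDD cont=1 payload=0x5D=93: acc |= 93<<0 -> acc=93 shift=7
  byte[6]=0xE7 cont=1 payload=0x67=103: acc |= 103<<7 -> acc=13277 shift=14
  byte[7]=0x31 cont=0 payload=0x31=49: acc |= 49<<14 -> acc=816093 shift=21 [end]
Varint 3: bytes[5:8] = DD E7 31 -> value 816093 (3 byte(s))
  byte[8]=0x9E cont=1 payload=0x1E=30: acc |= 30<<0 -> acc=30 shift=7
  byte[9]=0xBC cont=1 payload=0x3C=60: acc |= 60<<7 -> acc=7710 shift=14
  byte[10]=0x0F cont=0 payload=0x0F=15: acc |= 15<<14 -> acc=253470 shift=21 [end]
Varint 4: bytes[8:11] = 9E BC 0F -> value 253470 (3 byte(s))

Answer: 4 1 3 3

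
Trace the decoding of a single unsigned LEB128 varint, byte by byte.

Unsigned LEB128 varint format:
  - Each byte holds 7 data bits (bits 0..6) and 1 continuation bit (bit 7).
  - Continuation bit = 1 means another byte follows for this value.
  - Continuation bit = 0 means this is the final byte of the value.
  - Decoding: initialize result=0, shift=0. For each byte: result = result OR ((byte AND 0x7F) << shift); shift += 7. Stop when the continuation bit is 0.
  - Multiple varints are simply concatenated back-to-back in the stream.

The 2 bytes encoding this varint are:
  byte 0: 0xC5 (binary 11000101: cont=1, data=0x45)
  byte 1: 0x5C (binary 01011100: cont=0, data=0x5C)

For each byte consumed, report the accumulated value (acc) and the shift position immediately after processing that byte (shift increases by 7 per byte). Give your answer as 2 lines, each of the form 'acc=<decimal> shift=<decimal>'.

Answer: acc=69 shift=7
acc=11845 shift=14

Derivation:
byte 0=0xC5: payload=0x45=69, contrib = 69<<0 = 69; acc -> 69, shift -> 7
byte 1=0x5C: payload=0x5C=92, contrib = 92<<7 = 11776; acc -> 11845, shift -> 14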